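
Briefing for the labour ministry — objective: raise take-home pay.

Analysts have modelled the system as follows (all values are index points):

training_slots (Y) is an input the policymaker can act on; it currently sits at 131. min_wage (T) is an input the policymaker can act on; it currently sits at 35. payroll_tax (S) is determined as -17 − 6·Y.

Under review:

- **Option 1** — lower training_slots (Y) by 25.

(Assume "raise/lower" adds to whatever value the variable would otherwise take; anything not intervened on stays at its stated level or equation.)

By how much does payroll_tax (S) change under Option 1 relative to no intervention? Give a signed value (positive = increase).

Baseline:
  Y = 131
  S = -17 − 6·131 = -803
Option 1 (Y − 25):
  Y = 131 − 25 = 106
  S = -17 − 6·106 = -653
Change in S: -653 − (-803) = 150

150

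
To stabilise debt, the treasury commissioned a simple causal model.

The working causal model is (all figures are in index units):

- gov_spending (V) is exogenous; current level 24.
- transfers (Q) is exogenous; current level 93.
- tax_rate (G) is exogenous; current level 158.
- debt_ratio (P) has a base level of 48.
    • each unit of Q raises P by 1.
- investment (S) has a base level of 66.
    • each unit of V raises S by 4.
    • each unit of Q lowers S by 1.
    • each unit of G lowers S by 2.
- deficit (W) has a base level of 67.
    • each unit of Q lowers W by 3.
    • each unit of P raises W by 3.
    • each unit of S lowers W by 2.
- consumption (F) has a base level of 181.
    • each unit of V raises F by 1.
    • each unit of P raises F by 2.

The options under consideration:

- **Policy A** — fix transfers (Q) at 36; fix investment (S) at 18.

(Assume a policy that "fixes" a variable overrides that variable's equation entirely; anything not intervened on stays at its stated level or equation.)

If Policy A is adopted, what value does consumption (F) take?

373

Policy A (Q := 36, S := 18):
  V = 24
  Q = 36
  P = 48 + 36 = 84
  F = 181 + 24 + 2·84 = 373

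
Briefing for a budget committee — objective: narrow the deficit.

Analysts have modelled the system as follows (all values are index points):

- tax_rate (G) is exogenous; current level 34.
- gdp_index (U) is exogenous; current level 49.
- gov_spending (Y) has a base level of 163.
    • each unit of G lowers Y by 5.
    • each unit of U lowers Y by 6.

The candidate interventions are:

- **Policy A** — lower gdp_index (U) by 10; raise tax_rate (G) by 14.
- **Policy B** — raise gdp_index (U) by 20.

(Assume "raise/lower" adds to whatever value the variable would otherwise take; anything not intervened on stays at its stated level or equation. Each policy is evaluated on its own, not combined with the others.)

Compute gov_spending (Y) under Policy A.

-311

Policy A (U − 10, G + 14):
  G = 34 + 14 = 48
  U = 49 − 10 = 39
  Y = 163 − 5·48 − 6·39 = -311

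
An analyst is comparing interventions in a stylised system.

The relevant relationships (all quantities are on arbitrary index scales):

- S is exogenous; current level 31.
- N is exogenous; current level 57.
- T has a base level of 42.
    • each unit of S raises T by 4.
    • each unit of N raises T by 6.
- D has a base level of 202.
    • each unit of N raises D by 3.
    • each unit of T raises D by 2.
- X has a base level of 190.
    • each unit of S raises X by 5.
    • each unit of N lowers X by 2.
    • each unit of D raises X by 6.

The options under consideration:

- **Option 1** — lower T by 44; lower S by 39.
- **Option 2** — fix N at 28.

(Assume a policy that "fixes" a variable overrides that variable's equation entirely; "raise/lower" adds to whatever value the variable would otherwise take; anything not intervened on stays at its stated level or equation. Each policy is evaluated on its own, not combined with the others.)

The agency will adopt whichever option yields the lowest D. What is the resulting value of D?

954

Option 1 (T − 44, S − 39):
  S = 31 − 39 = -8
  N = 57
  T = 42 + 4·(-8) + 6·57 (−44 from intervention) = 308
  D = 202 + 3·57 + 2·308 = 989
Option 2 (N := 28):
  S = 31
  N = 28
  T = 42 + 4·31 + 6·28 = 334
  D = 202 + 3·28 + 2·334 = 954
Comparing — Option 1: D=989, Option 2: D=954. Lowest is 954 (Option 2).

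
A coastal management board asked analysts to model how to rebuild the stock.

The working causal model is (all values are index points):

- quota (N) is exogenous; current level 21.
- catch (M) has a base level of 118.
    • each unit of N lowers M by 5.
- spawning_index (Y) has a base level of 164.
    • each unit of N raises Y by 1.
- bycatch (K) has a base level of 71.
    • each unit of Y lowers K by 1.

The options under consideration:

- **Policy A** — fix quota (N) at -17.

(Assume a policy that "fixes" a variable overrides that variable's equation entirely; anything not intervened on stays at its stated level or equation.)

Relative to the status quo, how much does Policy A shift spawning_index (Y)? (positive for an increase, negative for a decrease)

Baseline:
  N = 21
  Y = 164 + 21 = 185
Policy A (N := -17):
  N = -17
  Y = 164 + (-17) = 147
Change in Y: 147 − 185 = -38

-38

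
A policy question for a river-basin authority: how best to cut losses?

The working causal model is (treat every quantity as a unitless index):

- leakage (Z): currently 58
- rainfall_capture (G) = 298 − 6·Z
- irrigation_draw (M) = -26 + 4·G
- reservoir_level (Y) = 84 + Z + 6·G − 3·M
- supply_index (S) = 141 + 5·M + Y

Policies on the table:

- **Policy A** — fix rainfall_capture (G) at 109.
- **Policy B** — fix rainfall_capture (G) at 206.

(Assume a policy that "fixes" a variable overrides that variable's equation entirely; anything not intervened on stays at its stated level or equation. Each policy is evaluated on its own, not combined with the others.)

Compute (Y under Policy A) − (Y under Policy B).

Policy A (G := 109):
  Z = 58
  G = 109
  M = -26 + 4·109 = 410
  Y = 84 + 58 + 6·109 − 3·410 = -434
Policy B (G := 206):
  Z = 58
  G = 206
  M = -26 + 4·206 = 798
  Y = 84 + 58 + 6·206 − 3·798 = -1016
Y: -434 − (-1016) = 582

582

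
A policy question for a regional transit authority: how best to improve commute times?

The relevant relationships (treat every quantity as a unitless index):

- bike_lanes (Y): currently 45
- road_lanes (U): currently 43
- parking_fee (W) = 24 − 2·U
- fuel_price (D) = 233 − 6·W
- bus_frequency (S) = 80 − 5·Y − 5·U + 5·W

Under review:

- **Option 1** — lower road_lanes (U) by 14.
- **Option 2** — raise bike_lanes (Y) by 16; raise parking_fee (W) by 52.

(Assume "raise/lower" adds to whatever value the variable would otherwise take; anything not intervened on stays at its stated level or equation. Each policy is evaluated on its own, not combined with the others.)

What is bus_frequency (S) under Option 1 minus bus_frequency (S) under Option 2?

30

Option 1 (U − 14):
  Y = 45
  U = 43 − 14 = 29
  W = 24 − 2·29 = -34
  S = 80 − 5·45 − 5·29 + 5·(-34) = -460
Option 2 (Y + 16, W + 52):
  Y = 45 + 16 = 61
  U = 43
  W = 24 − 2·43 (+52 from intervention) = -10
  S = 80 − 5·61 − 5·43 + 5·(-10) = -490
S: -460 − (-490) = 30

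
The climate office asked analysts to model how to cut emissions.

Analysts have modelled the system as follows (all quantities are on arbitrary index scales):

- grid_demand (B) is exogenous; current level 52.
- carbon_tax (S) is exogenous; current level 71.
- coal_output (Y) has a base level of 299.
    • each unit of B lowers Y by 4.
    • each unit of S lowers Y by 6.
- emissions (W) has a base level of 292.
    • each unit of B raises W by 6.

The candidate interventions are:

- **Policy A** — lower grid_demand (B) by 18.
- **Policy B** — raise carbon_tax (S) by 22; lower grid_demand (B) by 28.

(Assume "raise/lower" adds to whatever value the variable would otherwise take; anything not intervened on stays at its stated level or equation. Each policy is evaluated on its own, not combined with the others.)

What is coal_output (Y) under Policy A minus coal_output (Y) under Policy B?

92

Policy A (B − 18):
  B = 52 − 18 = 34
  S = 71
  Y = 299 − 4·34 − 6·71 = -263
Policy B (S + 22, B − 28):
  B = 52 − 28 = 24
  S = 71 + 22 = 93
  Y = 299 − 4·24 − 6·93 = -355
Y: -263 − (-355) = 92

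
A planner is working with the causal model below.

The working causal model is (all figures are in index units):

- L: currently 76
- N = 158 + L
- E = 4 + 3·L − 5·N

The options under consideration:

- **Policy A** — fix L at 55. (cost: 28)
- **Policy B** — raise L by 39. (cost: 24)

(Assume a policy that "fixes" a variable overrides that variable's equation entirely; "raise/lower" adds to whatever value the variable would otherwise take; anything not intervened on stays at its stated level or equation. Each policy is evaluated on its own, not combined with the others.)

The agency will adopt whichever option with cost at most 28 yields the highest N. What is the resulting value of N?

273

Policy A (L := 55):
  L = 55
  N = 158 + 55 = 213
Policy B (L + 39):
  L = 76 + 39 = 115
  N = 158 + 115 = 273
Comparing — Policy A: N=213, Policy B: N=273. Highest is 273 (Policy B).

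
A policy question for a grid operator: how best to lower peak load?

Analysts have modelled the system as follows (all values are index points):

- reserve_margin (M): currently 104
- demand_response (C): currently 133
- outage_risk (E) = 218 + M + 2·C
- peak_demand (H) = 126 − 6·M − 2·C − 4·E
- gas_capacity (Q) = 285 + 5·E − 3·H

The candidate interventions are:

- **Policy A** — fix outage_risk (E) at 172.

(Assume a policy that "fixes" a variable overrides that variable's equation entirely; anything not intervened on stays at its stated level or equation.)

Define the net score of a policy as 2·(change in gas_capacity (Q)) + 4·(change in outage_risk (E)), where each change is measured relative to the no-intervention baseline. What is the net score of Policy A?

-15808

Baseline:
  M = 104
  C = 133
  E = 218 + 104 + 2·133 = 588
  H = 126 − 6·104 − 2·133 − 4·588 = -3116
  Q = 285 + 5·588 − 3·(-3116) = 12573
Policy A (E := 172):
  M = 104
  C = 133
  E = 172
  H = 126 − 6·104 − 2·133 − 4·172 = -1452
  Q = 285 + 5·172 − 3·(-1452) = 5501
ΔQ = 5501 − 12573 = -7072; ΔE = 172 − 588 = -416
Score = 2·(-7072) + 4·(-416) = -15808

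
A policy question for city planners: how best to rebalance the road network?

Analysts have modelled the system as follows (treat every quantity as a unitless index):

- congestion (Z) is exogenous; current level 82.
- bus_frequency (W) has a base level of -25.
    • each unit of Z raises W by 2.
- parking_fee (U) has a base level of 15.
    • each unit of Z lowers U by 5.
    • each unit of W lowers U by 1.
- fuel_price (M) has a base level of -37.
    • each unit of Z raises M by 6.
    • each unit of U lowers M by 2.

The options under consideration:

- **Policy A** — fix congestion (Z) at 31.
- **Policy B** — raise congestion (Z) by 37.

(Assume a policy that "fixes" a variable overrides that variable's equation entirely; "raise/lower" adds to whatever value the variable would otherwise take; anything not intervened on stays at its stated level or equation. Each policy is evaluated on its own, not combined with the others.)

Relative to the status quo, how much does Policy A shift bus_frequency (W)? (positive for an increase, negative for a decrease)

-102

Baseline:
  Z = 82
  W = -25 + 2·82 = 139
Policy A (Z := 31):
  Z = 31
  W = -25 + 2·31 = 37
Change in W: 37 − 139 = -102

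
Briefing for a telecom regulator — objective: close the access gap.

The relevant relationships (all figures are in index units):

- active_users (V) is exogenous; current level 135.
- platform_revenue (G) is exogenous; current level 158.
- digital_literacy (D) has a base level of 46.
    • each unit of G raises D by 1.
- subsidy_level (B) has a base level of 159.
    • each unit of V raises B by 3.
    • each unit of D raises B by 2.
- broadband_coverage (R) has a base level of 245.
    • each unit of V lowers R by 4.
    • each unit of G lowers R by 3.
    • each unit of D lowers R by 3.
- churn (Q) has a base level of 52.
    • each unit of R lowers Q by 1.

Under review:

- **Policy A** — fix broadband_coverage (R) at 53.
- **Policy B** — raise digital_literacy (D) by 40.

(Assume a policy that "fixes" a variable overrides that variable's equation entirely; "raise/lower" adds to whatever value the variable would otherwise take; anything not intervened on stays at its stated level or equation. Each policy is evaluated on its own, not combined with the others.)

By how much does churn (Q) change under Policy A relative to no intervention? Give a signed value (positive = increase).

Baseline:
  V = 135
  G = 158
  D = 46 + 158 = 204
  R = 245 − 4·135 − 3·158 − 3·204 = -1381
  Q = 52 − (-1381) = 1433
Policy A (R := 53):
  V = 135
  G = 158
  D = 46 + 158 = 204
  R = 53
  Q = 52 − 53 = -1
Change in Q: -1 − 1433 = -1434

-1434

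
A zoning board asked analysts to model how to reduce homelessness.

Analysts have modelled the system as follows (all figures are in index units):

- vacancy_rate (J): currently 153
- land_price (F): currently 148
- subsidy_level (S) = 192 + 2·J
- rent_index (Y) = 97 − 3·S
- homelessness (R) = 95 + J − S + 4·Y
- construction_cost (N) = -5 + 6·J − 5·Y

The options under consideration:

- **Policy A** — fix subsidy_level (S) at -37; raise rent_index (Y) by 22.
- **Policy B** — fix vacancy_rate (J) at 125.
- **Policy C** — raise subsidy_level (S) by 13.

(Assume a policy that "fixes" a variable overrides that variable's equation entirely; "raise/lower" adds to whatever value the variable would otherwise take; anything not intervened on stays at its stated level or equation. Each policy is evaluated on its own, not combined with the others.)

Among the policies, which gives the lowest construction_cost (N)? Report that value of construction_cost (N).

Policy A (S := -37, Y + 22):
  J = 153
  S = -37
  Y = 97 − 3·(-37) (+22 from intervention) = 230
  N = -5 + 6·153 − 5·230 = -237
Policy B (J := 125):
  J = 125
  S = 192 + 2·125 = 442
  Y = 97 − 3·442 = -1229
  N = -5 + 6·125 − 5·(-1229) = 6890
Policy C (S + 13):
  J = 153
  S = 192 + 2·153 (+13 from intervention) = 511
  Y = 97 − 3·511 = -1436
  N = -5 + 6·153 − 5·(-1436) = 8093
Comparing — Policy A: N=-237, Policy B: N=6890, Policy C: N=8093. Lowest is -237 (Policy A).

-237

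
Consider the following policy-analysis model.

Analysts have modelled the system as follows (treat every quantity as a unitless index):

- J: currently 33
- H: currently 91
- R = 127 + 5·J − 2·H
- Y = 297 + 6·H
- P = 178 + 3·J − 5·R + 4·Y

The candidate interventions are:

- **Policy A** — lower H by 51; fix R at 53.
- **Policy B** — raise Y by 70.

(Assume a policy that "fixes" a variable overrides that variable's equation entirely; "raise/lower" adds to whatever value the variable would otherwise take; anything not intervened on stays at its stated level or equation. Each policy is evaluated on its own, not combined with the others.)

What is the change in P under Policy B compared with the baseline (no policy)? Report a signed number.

Baseline:
  J = 33
  H = 91
  R = 127 + 5·33 − 2·91 = 110
  Y = 297 + 6·91 = 843
  P = 178 + 3·33 − 5·110 + 4·843 = 3099
Policy B (Y + 70):
  J = 33
  H = 91
  R = 127 + 5·33 − 2·91 = 110
  Y = 297 + 6·91 (+70 from intervention) = 913
  P = 178 + 3·33 − 5·110 + 4·913 = 3379
Change in P: 3379 − 3099 = 280

280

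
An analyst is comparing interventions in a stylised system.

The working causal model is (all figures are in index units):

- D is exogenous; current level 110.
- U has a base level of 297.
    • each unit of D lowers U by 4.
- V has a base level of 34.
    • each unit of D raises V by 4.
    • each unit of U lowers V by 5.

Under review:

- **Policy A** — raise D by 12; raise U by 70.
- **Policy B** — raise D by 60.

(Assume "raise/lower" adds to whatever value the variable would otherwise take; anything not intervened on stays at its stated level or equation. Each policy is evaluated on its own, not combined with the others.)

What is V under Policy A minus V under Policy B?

Policy A (D + 12, U + 70):
  D = 110 + 12 = 122
  U = 297 − 4·122 (+70 from intervention) = -121
  V = 34 + 4·122 − 5·(-121) = 1127
Policy B (D + 60):
  D = 110 + 60 = 170
  U = 297 − 4·170 = -383
  V = 34 + 4·170 − 5·(-383) = 2629
V: 1127 − 2629 = -1502

-1502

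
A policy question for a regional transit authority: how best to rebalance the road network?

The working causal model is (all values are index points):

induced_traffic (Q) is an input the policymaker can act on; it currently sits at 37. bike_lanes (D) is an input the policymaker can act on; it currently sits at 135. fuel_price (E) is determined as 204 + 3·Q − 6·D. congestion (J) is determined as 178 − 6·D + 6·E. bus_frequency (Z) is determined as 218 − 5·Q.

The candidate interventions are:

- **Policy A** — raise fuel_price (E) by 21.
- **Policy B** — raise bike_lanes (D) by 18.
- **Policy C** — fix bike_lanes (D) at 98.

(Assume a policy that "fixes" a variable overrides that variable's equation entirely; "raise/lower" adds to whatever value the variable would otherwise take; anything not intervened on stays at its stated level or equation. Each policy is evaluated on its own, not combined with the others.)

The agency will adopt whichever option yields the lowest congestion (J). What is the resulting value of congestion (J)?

Policy A (E + 21):
  Q = 37
  D = 135
  E = 204 + 3·37 − 6·135 (+21 from intervention) = -474
  J = 178 − 6·135 + 6·(-474) = -3476
Policy B (D + 18):
  Q = 37
  D = 135 + 18 = 153
  E = 204 + 3·37 − 6·153 = -603
  J = 178 − 6·153 + 6·(-603) = -4358
Policy C (D := 98):
  Q = 37
  D = 98
  E = 204 + 3·37 − 6·98 = -273
  J = 178 − 6·98 + 6·(-273) = -2048
Comparing — Policy A: J=-3476, Policy B: J=-4358, Policy C: J=-2048. Lowest is -4358 (Policy B).

-4358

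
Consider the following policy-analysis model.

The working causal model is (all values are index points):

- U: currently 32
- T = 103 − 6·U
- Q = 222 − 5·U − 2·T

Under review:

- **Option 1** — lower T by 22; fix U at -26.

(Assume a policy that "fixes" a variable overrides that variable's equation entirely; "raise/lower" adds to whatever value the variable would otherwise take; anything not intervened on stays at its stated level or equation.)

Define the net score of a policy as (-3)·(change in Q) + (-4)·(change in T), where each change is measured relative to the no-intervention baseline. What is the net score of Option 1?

Baseline:
  U = 32
  T = 103 − 6·32 = -89
  Q = 222 − 5·32 − 2·(-89) = 240
Option 1 (T − 22, U := -26):
  U = -26
  T = 103 − 6·(-26) (−22 from intervention) = 237
  Q = 222 − 5·(-26) − 2·237 = -122
ΔQ = -122 − 240 = -362; ΔT = 237 − (-89) = 326
Score = (-3)·(-362) + (-4)·326 = -218

-218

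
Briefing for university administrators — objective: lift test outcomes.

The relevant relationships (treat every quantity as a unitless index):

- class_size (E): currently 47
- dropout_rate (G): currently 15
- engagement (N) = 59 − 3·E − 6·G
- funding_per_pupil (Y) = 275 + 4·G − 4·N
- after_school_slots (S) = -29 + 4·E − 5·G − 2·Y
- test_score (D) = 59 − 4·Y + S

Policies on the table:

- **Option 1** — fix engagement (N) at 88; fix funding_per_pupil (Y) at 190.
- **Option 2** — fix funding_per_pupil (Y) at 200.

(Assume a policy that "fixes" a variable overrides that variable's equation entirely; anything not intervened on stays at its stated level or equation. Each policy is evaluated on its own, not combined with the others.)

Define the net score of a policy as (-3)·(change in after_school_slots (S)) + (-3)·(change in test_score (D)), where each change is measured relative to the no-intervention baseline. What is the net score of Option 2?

Baseline:
  E = 47
  G = 15
  N = 59 − 3·47 − 6·15 = -172
  Y = 275 + 4·15 − 4·(-172) = 1023
  S = -29 + 4·47 − 5·15 − 2·1023 = -1962
  D = 59 − 4·1023 + (-1962) = -5995
Option 2 (Y := 200):
  E = 47
  G = 15
  N = 59 − 3·47 − 6·15 = -172
  Y = 200
  S = -29 + 4·47 − 5·15 − 2·200 = -316
  D = 59 − 4·200 + (-316) = -1057
ΔS = -316 − (-1962) = 1646; ΔD = -1057 − (-5995) = 4938
Score = (-3)·1646 + (-3)·4938 = -19752

-19752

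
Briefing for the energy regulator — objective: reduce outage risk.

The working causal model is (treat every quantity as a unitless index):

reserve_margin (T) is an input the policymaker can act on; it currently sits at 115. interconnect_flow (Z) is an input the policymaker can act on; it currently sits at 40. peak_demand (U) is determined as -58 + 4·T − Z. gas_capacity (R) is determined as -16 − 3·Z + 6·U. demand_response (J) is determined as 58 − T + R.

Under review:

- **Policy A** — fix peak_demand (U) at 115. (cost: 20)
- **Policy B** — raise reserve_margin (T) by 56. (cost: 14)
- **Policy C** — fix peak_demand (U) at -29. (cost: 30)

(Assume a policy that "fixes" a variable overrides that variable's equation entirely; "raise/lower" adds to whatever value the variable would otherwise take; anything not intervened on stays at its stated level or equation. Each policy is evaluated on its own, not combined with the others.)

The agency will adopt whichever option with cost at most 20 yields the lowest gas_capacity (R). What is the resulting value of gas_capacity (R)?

554

Policy A (U := 115):
  T = 115
  Z = 40
  U = 115
  R = -16 − 3·40 + 6·115 = 554
Policy B (T + 56):
  T = 115 + 56 = 171
  Z = 40
  U = -58 + 4·171 − 40 = 586
  R = -16 − 3·40 + 6·586 = 3380
Comparing — Policy A: R=554, Policy B: R=3380. Lowest is 554 (Policy A).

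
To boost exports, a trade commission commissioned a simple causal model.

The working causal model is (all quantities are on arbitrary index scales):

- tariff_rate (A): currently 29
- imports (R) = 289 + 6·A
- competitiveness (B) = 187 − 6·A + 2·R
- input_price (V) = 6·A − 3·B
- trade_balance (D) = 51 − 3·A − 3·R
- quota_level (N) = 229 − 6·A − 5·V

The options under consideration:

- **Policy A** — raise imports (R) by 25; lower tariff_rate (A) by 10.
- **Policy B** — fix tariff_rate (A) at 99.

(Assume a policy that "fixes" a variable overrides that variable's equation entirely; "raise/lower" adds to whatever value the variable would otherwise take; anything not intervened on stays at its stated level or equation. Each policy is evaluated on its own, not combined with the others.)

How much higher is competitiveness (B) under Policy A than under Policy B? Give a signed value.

Policy A (R + 25, A − 10):
  A = 29 − 10 = 19
  R = 289 + 6·19 (+25 from intervention) = 428
  B = 187 − 6·19 + 2·428 = 929
Policy B (A := 99):
  A = 99
  R = 289 + 6·99 = 883
  B = 187 − 6·99 + 2·883 = 1359
B: 929 − 1359 = -430

-430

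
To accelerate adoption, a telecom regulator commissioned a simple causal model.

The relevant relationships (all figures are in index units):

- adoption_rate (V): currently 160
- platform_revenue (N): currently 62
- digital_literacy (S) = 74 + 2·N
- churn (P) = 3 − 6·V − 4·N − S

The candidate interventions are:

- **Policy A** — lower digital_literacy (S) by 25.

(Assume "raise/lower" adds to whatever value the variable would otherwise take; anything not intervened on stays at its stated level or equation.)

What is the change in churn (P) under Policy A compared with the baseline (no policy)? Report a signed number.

Baseline:
  V = 160
  N = 62
  S = 74 + 2·62 = 198
  P = 3 − 6·160 − 4·62 − 198 = -1403
Policy A (S − 25):
  V = 160
  N = 62
  S = 74 + 2·62 (−25 from intervention) = 173
  P = 3 − 6·160 − 4·62 − 173 = -1378
Change in P: -1378 − (-1403) = 25

25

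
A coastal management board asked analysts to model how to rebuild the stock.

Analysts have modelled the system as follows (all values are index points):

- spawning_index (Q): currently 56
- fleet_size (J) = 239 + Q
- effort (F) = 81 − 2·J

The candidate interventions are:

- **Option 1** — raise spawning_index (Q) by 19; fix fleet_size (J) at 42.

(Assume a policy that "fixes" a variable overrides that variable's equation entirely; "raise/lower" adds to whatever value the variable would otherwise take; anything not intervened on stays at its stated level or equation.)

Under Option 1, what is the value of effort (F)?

-3

Option 1 (Q + 19, J := 42):
  Q = 56 + 19 = 75
  J = 42
  F = 81 − 2·42 = -3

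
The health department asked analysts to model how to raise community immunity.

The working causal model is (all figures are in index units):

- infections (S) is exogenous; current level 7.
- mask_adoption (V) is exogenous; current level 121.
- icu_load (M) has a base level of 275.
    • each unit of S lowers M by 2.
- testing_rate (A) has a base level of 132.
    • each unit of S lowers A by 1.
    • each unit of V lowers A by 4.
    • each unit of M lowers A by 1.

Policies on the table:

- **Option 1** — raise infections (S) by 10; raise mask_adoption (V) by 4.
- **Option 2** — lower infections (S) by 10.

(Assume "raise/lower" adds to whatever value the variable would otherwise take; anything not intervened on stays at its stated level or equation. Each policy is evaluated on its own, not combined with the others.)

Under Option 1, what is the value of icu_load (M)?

Option 1 (S + 10, V + 4):
  S = 7 + 10 = 17
  M = 275 − 2·17 = 241

241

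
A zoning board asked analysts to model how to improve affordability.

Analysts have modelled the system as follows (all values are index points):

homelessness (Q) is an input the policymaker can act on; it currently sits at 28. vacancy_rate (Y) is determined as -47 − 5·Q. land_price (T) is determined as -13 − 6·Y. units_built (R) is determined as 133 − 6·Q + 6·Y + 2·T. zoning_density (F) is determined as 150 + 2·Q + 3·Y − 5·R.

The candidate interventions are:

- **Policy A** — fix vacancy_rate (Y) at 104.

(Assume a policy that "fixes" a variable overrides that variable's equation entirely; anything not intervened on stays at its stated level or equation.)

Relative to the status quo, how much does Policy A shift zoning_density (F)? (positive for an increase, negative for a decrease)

Baseline:
  Q = 28
  Y = -47 − 5·28 = -187
  T = -13 − 6·(-187) = 1109
  R = 133 − 6·28 + 6·(-187) + 2·1109 = 1061
  F = 150 + 2·28 + 3·(-187) − 5·1061 = -5660
Policy A (Y := 104):
  Q = 28
  Y = 104
  T = -13 − 6·104 = -637
  R = 133 − 6·28 + 6·104 + 2·(-637) = -685
  F = 150 + 2·28 + 3·104 − 5·(-685) = 3943
Change in F: 3943 − (-5660) = 9603

9603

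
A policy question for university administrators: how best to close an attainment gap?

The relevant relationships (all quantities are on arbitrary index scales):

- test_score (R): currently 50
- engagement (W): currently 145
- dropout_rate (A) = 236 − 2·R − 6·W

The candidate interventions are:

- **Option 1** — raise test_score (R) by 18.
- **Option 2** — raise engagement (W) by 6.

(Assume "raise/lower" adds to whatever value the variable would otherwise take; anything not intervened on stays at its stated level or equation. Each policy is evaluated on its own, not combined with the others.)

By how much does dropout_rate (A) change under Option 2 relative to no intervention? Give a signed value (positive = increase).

-36

Baseline:
  R = 50
  W = 145
  A = 236 − 2·50 − 6·145 = -734
Option 2 (W + 6):
  R = 50
  W = 145 + 6 = 151
  A = 236 − 2·50 − 6·151 = -770
Change in A: -770 − (-734) = -36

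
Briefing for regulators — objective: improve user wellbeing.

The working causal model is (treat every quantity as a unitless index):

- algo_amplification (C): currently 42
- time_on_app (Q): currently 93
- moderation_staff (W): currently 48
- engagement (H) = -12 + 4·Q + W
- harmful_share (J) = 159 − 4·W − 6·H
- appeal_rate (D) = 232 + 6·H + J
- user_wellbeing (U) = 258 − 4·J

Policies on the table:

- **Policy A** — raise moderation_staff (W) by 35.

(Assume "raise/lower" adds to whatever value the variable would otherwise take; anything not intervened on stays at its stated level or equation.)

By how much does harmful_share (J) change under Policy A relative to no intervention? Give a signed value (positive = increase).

Baseline:
  Q = 93
  W = 48
  H = -12 + 4·93 + 48 = 408
  J = 159 − 4·48 − 6·408 = -2481
Policy A (W + 35):
  Q = 93
  W = 48 + 35 = 83
  H = -12 + 4·93 + 83 = 443
  J = 159 − 4·83 − 6·443 = -2831
Change in J: -2831 − (-2481) = -350

-350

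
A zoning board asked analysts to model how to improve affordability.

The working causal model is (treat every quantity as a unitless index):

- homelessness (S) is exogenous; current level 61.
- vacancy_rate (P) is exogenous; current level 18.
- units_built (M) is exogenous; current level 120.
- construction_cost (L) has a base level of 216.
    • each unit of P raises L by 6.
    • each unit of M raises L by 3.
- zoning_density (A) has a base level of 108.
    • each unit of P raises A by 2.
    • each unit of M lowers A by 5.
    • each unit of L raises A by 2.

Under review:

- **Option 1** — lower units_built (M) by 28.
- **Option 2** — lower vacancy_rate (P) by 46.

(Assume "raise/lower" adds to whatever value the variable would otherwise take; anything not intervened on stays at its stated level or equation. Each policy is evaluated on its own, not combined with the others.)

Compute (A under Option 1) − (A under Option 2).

Option 1 (M − 28):
  P = 18
  M = 120 − 28 = 92
  L = 216 + 6·18 + 3·92 = 600
  A = 108 + 2·18 − 5·92 + 2·600 = 884
Option 2 (P − 46):
  P = 18 − 46 = -28
  M = 120
  L = 216 + 6·(-28) + 3·120 = 408
  A = 108 + 2·(-28) − 5·120 + 2·408 = 268
A: 884 − 268 = 616

616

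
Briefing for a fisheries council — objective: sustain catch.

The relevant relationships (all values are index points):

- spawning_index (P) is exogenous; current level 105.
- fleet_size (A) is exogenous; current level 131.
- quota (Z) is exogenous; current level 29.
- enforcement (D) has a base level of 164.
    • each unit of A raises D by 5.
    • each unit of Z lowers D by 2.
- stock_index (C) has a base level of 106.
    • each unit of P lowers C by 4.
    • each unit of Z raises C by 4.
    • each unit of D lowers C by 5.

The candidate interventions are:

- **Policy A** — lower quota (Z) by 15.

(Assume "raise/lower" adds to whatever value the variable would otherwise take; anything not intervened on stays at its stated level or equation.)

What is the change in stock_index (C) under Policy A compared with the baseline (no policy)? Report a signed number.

Baseline:
  P = 105
  A = 131
  Z = 29
  D = 164 + 5·131 − 2·29 = 761
  C = 106 − 4·105 + 4·29 − 5·761 = -4003
Policy A (Z − 15):
  P = 105
  A = 131
  Z = 29 − 15 = 14
  D = 164 + 5·131 − 2·14 = 791
  C = 106 − 4·105 + 4·14 − 5·791 = -4213
Change in C: -4213 − (-4003) = -210

-210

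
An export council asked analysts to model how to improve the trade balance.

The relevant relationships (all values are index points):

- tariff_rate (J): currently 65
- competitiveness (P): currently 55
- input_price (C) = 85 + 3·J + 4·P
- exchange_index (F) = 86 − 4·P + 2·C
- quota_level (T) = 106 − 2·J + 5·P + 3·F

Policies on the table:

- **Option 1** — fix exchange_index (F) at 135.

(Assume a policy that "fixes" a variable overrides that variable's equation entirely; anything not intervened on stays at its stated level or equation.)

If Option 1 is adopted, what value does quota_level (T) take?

656

Option 1 (F := 135):
  J = 65
  P = 55
  C = 85 + 3·65 + 4·55 = 500
  F = 135
  T = 106 − 2·65 + 5·55 + 3·135 = 656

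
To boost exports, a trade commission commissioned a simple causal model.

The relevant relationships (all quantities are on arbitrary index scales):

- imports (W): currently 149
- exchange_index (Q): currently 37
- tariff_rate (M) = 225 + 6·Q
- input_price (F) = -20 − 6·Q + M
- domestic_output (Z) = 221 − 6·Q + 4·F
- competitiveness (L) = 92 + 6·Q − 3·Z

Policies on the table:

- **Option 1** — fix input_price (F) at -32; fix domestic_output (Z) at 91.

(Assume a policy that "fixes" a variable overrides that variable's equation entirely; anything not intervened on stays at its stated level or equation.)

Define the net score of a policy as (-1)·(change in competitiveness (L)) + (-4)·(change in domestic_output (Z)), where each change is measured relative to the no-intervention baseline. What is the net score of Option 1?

728

Baseline:
  Q = 37
  M = 225 + 6·37 = 447
  F = -20 − 6·37 + 447 = 205
  Z = 221 − 6·37 + 4·205 = 819
  L = 92 + 6·37 − 3·819 = -2143
Option 1 (F := -32, Z := 91):
  Q = 37
  M = 225 + 6·37 = 447
  F = -32
  Z = 91
  L = 92 + 6·37 − 3·91 = 41
ΔL = 41 − (-2143) = 2184; ΔZ = 91 − 819 = -728
Score = (-1)·2184 + (-4)·(-728) = 728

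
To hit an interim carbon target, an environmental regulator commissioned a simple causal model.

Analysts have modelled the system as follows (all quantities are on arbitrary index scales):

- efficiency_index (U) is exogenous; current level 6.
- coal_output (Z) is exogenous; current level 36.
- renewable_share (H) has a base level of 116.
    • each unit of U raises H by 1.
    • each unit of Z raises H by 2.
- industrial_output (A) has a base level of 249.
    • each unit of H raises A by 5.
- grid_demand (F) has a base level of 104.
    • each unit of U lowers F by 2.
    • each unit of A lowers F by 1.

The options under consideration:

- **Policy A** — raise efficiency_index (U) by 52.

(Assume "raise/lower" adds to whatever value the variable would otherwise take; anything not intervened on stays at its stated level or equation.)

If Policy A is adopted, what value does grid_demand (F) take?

-1491

Policy A (U + 52):
  U = 6 + 52 = 58
  Z = 36
  H = 116 + 58 + 2·36 = 246
  A = 249 + 5·246 = 1479
  F = 104 − 2·58 − 1479 = -1491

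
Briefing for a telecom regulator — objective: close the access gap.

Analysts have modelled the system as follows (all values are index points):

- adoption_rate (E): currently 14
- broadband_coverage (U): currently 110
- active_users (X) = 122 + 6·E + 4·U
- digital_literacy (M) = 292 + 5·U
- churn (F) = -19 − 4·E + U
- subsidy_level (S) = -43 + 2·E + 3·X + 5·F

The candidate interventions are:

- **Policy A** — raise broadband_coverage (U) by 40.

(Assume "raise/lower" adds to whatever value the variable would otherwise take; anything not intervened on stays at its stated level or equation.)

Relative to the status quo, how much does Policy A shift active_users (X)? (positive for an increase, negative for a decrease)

Baseline:
  E = 14
  U = 110
  X = 122 + 6·14 + 4·110 = 646
Policy A (U + 40):
  E = 14
  U = 110 + 40 = 150
  X = 122 + 6·14 + 4·150 = 806
Change in X: 806 − 646 = 160

160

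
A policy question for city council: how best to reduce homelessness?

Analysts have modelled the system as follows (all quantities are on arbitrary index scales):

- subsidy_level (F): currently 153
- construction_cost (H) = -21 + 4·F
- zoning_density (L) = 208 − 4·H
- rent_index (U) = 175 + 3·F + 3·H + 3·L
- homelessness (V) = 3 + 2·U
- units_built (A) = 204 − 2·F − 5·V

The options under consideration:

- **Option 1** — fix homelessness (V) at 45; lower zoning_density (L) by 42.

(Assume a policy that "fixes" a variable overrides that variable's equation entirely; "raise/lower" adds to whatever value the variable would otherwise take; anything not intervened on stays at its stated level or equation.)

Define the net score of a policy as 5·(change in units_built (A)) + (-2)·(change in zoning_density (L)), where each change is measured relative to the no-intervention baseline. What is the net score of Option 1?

-204016

Baseline:
  F = 153
  H = -21 + 4·153 = 591
  L = 208 − 4·591 = -2156
  U = 175 + 3·153 + 3·591 + 3·(-2156) = -4061
  V = 3 + 2·(-4061) = -8119
  A = 204 − 2·153 − 5·(-8119) = 40493
Option 1 (V := 45, L − 42):
  F = 153
  H = -21 + 4·153 = 591
  L = 208 − 4·591 (−42 from intervention) = -2198
  U = 175 + 3·153 + 3·591 + 3·(-2198) = -4187
  V = 45
  A = 204 − 2·153 − 5·45 = -327
ΔA = -327 − 40493 = -40820; ΔL = -2198 − (-2156) = -42
Score = 5·(-40820) + (-2)·(-42) = -204016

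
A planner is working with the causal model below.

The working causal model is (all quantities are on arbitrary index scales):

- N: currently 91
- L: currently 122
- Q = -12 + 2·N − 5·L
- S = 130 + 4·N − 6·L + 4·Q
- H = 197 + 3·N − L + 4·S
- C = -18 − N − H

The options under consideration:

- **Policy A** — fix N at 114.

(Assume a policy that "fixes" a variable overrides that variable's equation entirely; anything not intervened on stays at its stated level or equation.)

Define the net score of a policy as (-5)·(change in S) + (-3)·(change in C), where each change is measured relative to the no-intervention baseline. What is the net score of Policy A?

Baseline:
  N = 91
  L = 122
  Q = -12 + 2·91 − 5·122 = -440
  S = 130 + 4·91 − 6·122 + 4·(-440) = -1998
  H = 197 + 3·91 − 122 + 4·(-1998) = -7644
  C = -18 − 91 − (-7644) = 7535
Policy A (N := 114):
  N = 114
  L = 122
  Q = -12 + 2·114 − 5·122 = -394
  S = 130 + 4·114 − 6·122 + 4·(-394) = -1722
  H = 197 + 3·114 − 122 + 4·(-1722) = -6471
  C = -18 − 114 − (-6471) = 6339
ΔS = -1722 − (-1998) = 276; ΔC = 6339 − 7535 = -1196
Score = (-5)·276 + (-3)·(-1196) = 2208

2208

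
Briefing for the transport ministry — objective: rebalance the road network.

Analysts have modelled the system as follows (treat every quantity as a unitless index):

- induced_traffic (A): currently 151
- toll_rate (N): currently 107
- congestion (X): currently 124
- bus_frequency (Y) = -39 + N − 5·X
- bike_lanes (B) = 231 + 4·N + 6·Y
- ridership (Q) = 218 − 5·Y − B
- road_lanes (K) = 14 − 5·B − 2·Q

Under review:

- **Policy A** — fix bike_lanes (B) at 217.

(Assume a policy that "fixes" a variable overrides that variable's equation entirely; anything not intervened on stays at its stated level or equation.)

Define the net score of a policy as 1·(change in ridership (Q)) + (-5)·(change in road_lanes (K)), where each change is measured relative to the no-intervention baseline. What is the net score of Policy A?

Baseline:
  N = 107
  X = 124
  Y = -39 + 107 − 5·124 = -552
  B = 231 + 4·107 + 6·(-552) = -2653
  Q = 218 − 5·(-552) − (-2653) = 5631
  K = 14 − 5·(-2653) − 2·5631 = 2017
Policy A (B := 217):
  N = 107
  X = 124
  Y = -39 + 107 − 5·124 = -552
  B = 217
  Q = 218 − 5·(-552) − 217 = 2761
  K = 14 − 5·217 − 2·2761 = -6593
ΔQ = 2761 − 5631 = -2870; ΔK = -6593 − 2017 = -8610
Score = 1·(-2870) + (-5)·(-8610) = 40180

40180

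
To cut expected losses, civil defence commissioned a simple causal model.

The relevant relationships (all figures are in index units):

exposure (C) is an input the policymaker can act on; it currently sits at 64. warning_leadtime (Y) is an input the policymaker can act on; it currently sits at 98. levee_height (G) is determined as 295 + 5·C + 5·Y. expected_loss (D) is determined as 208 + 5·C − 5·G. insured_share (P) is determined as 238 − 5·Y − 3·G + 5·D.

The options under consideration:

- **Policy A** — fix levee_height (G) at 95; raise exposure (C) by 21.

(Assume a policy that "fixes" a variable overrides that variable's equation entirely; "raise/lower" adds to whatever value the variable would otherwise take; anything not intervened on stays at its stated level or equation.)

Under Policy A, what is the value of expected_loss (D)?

Policy A (G := 95, C + 21):
  C = 64 + 21 = 85
  Y = 98
  G = 95
  D = 208 + 5·85 − 5·95 = 158

158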